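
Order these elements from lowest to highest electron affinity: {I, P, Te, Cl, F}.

P < Te < I < F < Cl

Atoms with high Z_eff and room in the valence shell (especially the halogens) have the most exothermic electron affinities.
Neither a single period nor a single group — weigh both effects.
Te > P: period and group pull opposite ways; the across-period shift dominates (190 vs 72 kJ/mol).
I > Te: I lies to the right of Te in period 5, so the across-period effect alone puts I higher.
F > I: they share group 17; the group trend gives F the larger value.
Cl > F: this pair runs against the simple trend — see the exception note.
Note the exception: Cl has a higher electron affinity than F, contrary to the simple trend — F's small 2p subshell makes the incoming electron feel strong e⁻–e⁻ repulsion, so Cl actually releases more energy on gaining an electron.
Approximate values (kJ/mol): F 328, P 72, Cl 349, Te 190, I 295.
So from lowest to highest: P < Te < I < F < Cl.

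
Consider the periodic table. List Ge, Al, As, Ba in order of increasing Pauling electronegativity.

Al is in period 3, group 13; Ge is in period 4, group 14; As is in period 4, group 15; Ba is in period 6, group 2.
Atoms toward the upper right of the periodic table pull bonding electrons most strongly.
Neither a single period nor a single group — weigh both effects.
Al > Ba: both effects reinforce here, so Al is clearly the higher of the two.
Ge > Al: the two effects oppose for this pair; the across-period effect wins (2.01 vs 1.61).
As > Ge: both are in period 4; the period trend gives As the larger value.
Tabulated electronegativity (Pauling): Al 1.61, Ge 2.01, As 2.18, Ba 0.89.
So from lowest to highest: Ba < Al < Ge < As.

Ba, Al, Ge, As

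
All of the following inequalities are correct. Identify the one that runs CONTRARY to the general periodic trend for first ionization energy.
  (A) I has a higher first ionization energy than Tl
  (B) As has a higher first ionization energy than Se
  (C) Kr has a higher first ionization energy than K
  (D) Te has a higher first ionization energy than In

(B)

The general trend: first ionization energy increases across a period and decreases down a group.
(A) I (period 5, group 17) vs Tl (period 6, group 13): the stated order agrees with the simple trend.
(B) As (period 4, group 15) vs Se (period 4, group 16): the stated order contradicts the simple trend.
(C) Kr (period 4, group 18) vs K (period 4, group 1): the stated order agrees with the simple trend.
(D) Te (period 5, group 16) vs In (period 5, group 13): the stated order agrees with the simple trend.
The exception is (B): Se (4p⁴) ionizes more easily than half-filled As (4p³).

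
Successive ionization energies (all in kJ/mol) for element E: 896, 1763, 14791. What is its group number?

Look for the largest jump between consecutive ionization energies: IE3/IE2 ≈ 8.4, far larger than any earlier ratio.
That jump marks the point where a core electron is being removed. So the atom has 2 valence electrons.
A main-group element with 2 valence electrons is in group 2.

Group 2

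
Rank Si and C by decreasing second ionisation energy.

C, Si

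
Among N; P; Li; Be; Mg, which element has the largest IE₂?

Li

After 1 electron has been removed, what remains? N⁺ still has 4 valence electrons; P⁺ still has 4 valence electrons; Li⁺ is the bare [He] core; Be⁺ still has 1 valence electron; Mg⁺ still has 1 valence electron.
Pulling an electron out of a noble-gas core costs far more than removing a remaining valence electron, so Li sits at the high end of IE_2.
Valence configurations: N⁺ [He]2s²2p², P⁺ [Ne]3s²3p², Be⁺ [He]2s¹, Mg⁺ [Ne]3s¹.
Tabulated IE_2 (kJ/mol): N 2856, P 1907, Li 7298, Be 1757, Mg 1451.
Overall IE_2 order: Mg < Be < P < N < Li.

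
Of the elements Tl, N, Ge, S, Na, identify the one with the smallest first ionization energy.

Na

N is in period 2, group 15; Na is in period 3, group 1; S is in period 3, group 16; Ge is in period 4, group 14; Tl is in period 6, group 13.
First ionization energy rises across a period (greater Z_eff holds electrons more tightly) and falls down a group (valence electrons are farther from the nucleus).
Neither a single period nor a single group — weigh both effects.
Tl > Na: period and group pull opposite ways; the across-period shift dominates (589 vs 496 kJ/mol).
Ge > Tl: relative to Tl, both the across-period and down-group shifts push Ge's first ionization energy up.
S > Ge: relative to Ge, both the across-period and down-group shifts push S's first ionization energy up.
N > S: the two effects oppose for this pair; the down-group effect wins (1402 vs 1000 kJ/mol).
For reference (kJ/mol): N 1402, Na 496, S 1000, Ge 762, Tl 589.
The smallest first ionization energy among these belongs to Na.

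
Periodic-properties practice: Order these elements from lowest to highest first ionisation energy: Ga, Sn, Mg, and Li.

Li < Ga < Sn < Mg

Li is in period 2, group 1; Mg is in period 3, group 2; Ga is in period 4, group 13; Sn is in period 5, group 14.
IE₁ increases left→right with effective nuclear charge and decreases top→bottom as the valence shell moves farther out.
These sit on a diagonal, where the across-period and down-group effects partly cancel.
Ga > Li: period and group pull opposite ways; the across-period shift dominates (579 vs 520 kJ/mol).
Sn > Ga: the two effects oppose for this pair; the across-period effect wins (709 vs 579 kJ/mol).
Mg > Sn: period and group pull opposite ways; the down-group shift dominates (738 vs 709 kJ/mol).
Approximate values (kJ/mol): Li 520, Mg 738, Ga 579, Sn 709.
So from lowest to highest: Li < Ga < Sn < Mg.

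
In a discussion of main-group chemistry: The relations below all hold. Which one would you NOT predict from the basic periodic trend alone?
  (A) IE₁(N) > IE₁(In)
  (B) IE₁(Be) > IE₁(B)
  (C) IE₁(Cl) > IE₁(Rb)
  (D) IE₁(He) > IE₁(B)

(B)

The general trend: first ionisation energy increases across a period and decreases down a group.
(A) N (period 2, group 15) vs In (period 5, group 13): the stated order agrees with the simple trend.
(B) Be (period 2, group 2) vs B (period 2, group 13): the stated order contradicts the simple trend.
(C) Cl (period 3, group 17) vs Rb (period 5, group 1): the stated order agrees with the simple trend.
(D) He (period 1, group 18) vs B (period 2, group 13): the stated order agrees with the simple trend.
The exception is (B): removing B's lone 2p electron is easier than breaking Be's filled 2s².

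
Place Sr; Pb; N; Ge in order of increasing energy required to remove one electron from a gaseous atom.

Sr < Pb < Ge < N

N is in period 2, group 15; Ge is in period 4, group 14; Sr is in period 5, group 2; Pb is in period 6, group 14.
Removing the outermost electron gets harder across a period and easier down a group.
These span different periods and groups, so the two trends combine.
Pb > Sr: the two effects oppose for this pair; the across-period effect wins (716 vs 550 kJ/mol).
Ge > Pb: they share group 14; the group trend gives Ge the larger value.
N > Ge: relative to Ge, both the across-period and down-group shifts push N's first ionization energy up.
For reference (kJ/mol): N 1402, Ge 762, Sr 550, Pb 716.
So from lowest to highest: Sr < Pb < Ge < N.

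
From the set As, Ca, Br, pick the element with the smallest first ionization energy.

Ca is in period 4, group 2; As is in period 4, group 15; Br is in period 4, group 17.
IE₁ increases left→right with effective nuclear charge and decreases top→bottom as the valence shell moves farther out.
All lie in period 4, so first ionization energy increases left to right.
The smallest first ionization energy among these belongs to Ca.

Ca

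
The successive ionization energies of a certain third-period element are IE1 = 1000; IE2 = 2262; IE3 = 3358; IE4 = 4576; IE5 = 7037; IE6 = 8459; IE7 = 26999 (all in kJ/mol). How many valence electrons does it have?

Look for the largest jump between consecutive ionization energies: IE7/IE6 ≈ 3.2, far larger than any earlier ratio.
That jump marks the point where a core electron is being removed. So the atom has 6 valence electrons.

6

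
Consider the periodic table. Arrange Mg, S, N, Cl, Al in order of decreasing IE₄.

After 3 electrons have been removed, what remains? Mg³⁺ is already 1 electron into the core; S³⁺ still has 3 valence electrons; N³⁺ still has 2 valence electrons; Cl³⁺ still has 4 valence electrons; Al³⁺ is the bare [Ne] core.
Core electrons are held far more tightly than valence electrons, so Mg and Al top the IE_4 order.
Valence configurations: S³⁺ [Ne]3s²3p¹, N³⁺ [He]2s², Cl³⁺ [Ne]3s²3p².
The numbers (kJ/mol): Mg 10543, S 4556, N 7475, Cl 5159, Al 11577.
Overall IE_4 order: S < Cl < N < Mg < Al.

Al, Mg, N, Cl, S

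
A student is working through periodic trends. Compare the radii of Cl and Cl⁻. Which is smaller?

Forming Cl⁻ adds 1 electron to Cl. More electron–electron repulsion in the same shell, with unchanged nuclear charge, lets the cloud expand.
An anion is larger than its parent atom: Cl⁻ > Cl.

Cl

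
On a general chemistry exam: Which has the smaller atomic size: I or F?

F

Radius decreases left→right (rising Z_eff, same n) and increases top→bottom (higher n).
All are in group 17, so atomic radius increases down the group.
So F has the smaller atomic size (F < I).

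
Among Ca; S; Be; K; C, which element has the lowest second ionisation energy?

Ca

The second ionization energy removes an electron from the +1 ion. For each element: Ca⁺ still has 1 valence electron; S⁺ still has 5 valence electrons; Be⁺ still has 1 valence electron; K⁺ is the bare [Ar] core; C⁺ still has 3 valence electrons.
Core electrons are held far more tightly than valence electrons, so K tops the IE_2 order.
Valence configurations: Ca⁺ [Ar]4s¹, S⁺ [Ne]3s²3p³, Be⁺ [He]2s¹, C⁺ [He]2s²2p¹.
The numbers (kJ/mol): Ca 1145, S 2252, Be 1757, K 3052, C 2353.
Putting it together, IE_2: Ca < Be < S < C < K.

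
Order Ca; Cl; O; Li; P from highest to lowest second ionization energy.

Li > O > Cl > P > Ca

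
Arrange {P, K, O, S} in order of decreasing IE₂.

O, K, S, P

After 1 electron has been removed, what remains? P⁺ still has 4 valence electrons; K⁺ is the bare [Ar] core; O⁺ still has 5 valence electrons; S⁺ still has 5 valence electrons.
Usually core removal costs more than valence removal, but here the competition is close: a tightly held n=2 valence electron can cost more to remove than an n=3 core electron, so the actual values have to decide it.
Valence configurations: P⁺ [Ne]3s²3p², O⁺ [He]2s²2p³, S⁺ [Ne]3s²3p³.
Approximate IE_2 values (kJ/mol): P 1907, K 3052, O 3388, S 2252.
Hence IE_2: P < S < K < O.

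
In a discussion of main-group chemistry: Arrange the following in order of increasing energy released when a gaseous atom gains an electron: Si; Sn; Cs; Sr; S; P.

Sr, Cs, P, Sn, Si, S

Si is in period 3, group 14; P is in period 3, group 15; S is in period 3, group 16; Sr is in period 5, group 2; Sn is in period 5, group 14; Cs is in period 6, group 1.
Adding an electron releases more energy for atoms nearer the top right (short of the noble gases).
These span different periods and groups, so the two trends combine.
Cs > Sr: this pair runs against the simple trend — see the exception note.
P > Cs: both effects reinforce here, so P is clearly the higher of the two.
Sn > P: this pair runs against the simple trend — see the exception note.
Si > Sn: they share group 14; the group trend gives Si the larger value.
S > Si: both are in period 3; the period trend gives S the larger value.
Note the exception: Cs has a higher electron affinity than Sr, contrary to the simple trend — adding an electron to Sr (ns²) has to open a new, higher-energy np subshell, which is unfavourable.
Note the exception: Sn has a higher electron affinity than P, contrary to the simple trend — adding an electron to P's half-filled np³ subshell costs electron-pairing energy.
Note the exception: Si has a higher electron affinity than P, contrary to the simple trend — adding an electron to P's half-filled 3p³ is unfavourable, so Si (3p²) has the more exothermic EA.
Approximate values (kJ/mol): Si 134, P 72, S 200, Sr 5, Sn 107, Cs 46.
So from lowest to highest: Sr < Cs < P < Sn < Si < S.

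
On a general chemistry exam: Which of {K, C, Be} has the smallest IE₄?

K

The fourth ionization energy removes an electron from the +3 ion. For each element: K³⁺ is already 2 electrons into the core; C³⁺ still has 1 valence electron; Be³⁺ is already 1 electron into the core.
Usually core removal costs more than valence removal, but here the competition is close: a tightly held n=2 valence electron can cost more to remove than an n=3 core electron, so the actual values have to decide it.
Approximate IE_4 values (kJ/mol): K 5877, C 6223, Be 21007.
So the fourth ionization energies run K < C < Be.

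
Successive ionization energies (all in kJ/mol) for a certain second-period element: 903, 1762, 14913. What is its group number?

Group 2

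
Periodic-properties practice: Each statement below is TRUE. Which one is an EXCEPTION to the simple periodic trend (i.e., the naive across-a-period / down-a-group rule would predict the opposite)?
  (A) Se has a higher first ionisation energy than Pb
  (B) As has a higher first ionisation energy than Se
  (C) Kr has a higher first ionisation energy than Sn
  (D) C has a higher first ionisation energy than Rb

(B)

The general trend: first ionisation energy increases across a period and decreases down a group.
(A) Se (period 4, group 16) vs Pb (period 6, group 14): the stated order agrees with the simple trend.
(B) As (period 4, group 15) vs Se (period 4, group 16): the stated order contradicts the simple trend.
(C) Kr (period 4, group 18) vs Sn (period 5, group 14): the stated order agrees with the simple trend.
(D) C (period 2, group 14) vs Rb (period 5, group 1): the stated order agrees with the simple trend.
The exception is (B): Se (4p⁴) ionizes more easily than half-filled As (4p³).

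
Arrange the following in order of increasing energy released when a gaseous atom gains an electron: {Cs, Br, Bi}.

Br is in period 4, group 17; Cs is in period 6, group 1; Bi is in period 6, group 15.
Atoms with high Z_eff and room in the valence shell (especially the halogens) have the most exothermic electron affinities.
Here both period and group differ, so the two effects have to be weighed against each other.
Bi > Cs: Bi lies to the right of Cs in period 6, so the across-period effect alone puts Bi higher.
Br > Bi: both effects reinforce here, so Br is clearly the higher of the two.
Tabulated electron affinity (kJ/mol): Br 325, Cs 46, Bi 91.
So from lowest to highest: Cs < Bi < Br.

Cs < Bi < Br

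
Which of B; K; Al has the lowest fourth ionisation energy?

K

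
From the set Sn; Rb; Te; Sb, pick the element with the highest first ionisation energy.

First ionization energy rises across a period (greater Z_eff holds electrons more tightly) and falls down a group (valence electrons are farther from the nucleus).
All lie in period 5, so first ionization energy increases left to right.
The highest first ionisation energy among these belongs to Te.

Te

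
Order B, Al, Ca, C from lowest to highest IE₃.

Al < B < C < Ca

Consider each +2 ion: B²⁺ still has 1 valence electron; Al²⁺ still has 1 valence electron; Ca²⁺ is the bare [Ar] core; C²⁺ still has 2 valence electrons.
Pulling an electron out of a noble-gas core costs far more than removing a remaining valence electron, so Ca sits at the high end of IE_3.
Valence configurations: B²⁺ [He]2s¹, Al²⁺ [Ne]3s¹, C²⁺ [He]2s².
Approximate IE_3 values (kJ/mol): B 3660, Al 2745, Ca 4912, C 4620.
So the third ionization energies run Al < B < C < Ca.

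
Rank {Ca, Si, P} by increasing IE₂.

Ca < Si < P

After 1 electron has been removed, what remains? Ca⁺ still has 1 valence electron; Si⁺ still has 3 valence electrons; P⁺ still has 4 valence electrons.
All are still removing valence electrons, so compare the +1 ions as you would atoms: IE_2 generally rises across a period (higher Z_eff) and falls down a group (larger shell), subject to the usual subshell exceptions.
Valence configurations: Ca⁺ [Ar]4s¹, Si⁺ [Ne]3s²3p¹, P⁺ [Ne]3s²3p².
Approximate IE_2 values (kJ/mol): Ca 1145, Si 1577, P 1907.
Overall IE_2 order: Ca < Si < P.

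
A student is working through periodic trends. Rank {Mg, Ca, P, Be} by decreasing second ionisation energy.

P > Be > Mg > Ca

Consider each +1 ion: Mg⁺ still has 1 valence electron; Ca⁺ still has 1 valence electron; P⁺ still has 4 valence electrons; Be⁺ still has 1 valence electron.
All are still removing valence electrons, so compare the +1 ions as you would atoms: IE_2 generally rises across a period (higher Z_eff) and falls down a group (larger shell), subject to the usual subshell exceptions.
Valence configurations: Mg⁺ [Ne]3s¹, Ca⁺ [Ar]4s¹, P⁺ [Ne]3s²3p², Be⁺ [He]2s¹.
Approximate IE_2 values (kJ/mol): Mg 1451, Ca 1145, P 1907, Be 1757.
So the second ionization energies run Ca < Mg < Be < P.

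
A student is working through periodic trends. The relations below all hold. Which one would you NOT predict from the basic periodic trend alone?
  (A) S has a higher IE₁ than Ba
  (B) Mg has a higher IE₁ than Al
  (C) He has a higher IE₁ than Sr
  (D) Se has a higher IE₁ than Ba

(B)

The general trend: IE₁ increases across a period and decreases down a group.
(A) S (period 3, group 16) vs Ba (period 6, group 2): the stated order agrees with the simple trend.
(B) Mg (period 3, group 2) vs Al (period 3, group 13): the stated order contradicts the simple trend.
(C) He (period 1, group 18) vs Sr (period 5, group 2): the stated order agrees with the simple trend.
(D) Se (period 4, group 16) vs Ba (period 6, group 2): the stated order agrees with the simple trend.
The exception is (B): Al's single 3p electron is easier to remove than one from Mg's filled 3s².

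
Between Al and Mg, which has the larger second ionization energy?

Consider each +1 ion: Al⁺ still has 2 valence electrons; Mg⁺ still has 1 valence electron.
All are still removing valence electrons, so compare the +1 ions as you would atoms: IE_2 generally rises across a period (higher Z_eff) and falls down a group (larger shell), subject to the usual subshell exceptions.
Valence configurations: Al⁺ [Ne]3s², Mg⁺ [Ne]3s¹.
Approximate IE_2 values (kJ/mol): Al 1817, Mg 1451.
So the second ionization energies run Mg < Al.

Al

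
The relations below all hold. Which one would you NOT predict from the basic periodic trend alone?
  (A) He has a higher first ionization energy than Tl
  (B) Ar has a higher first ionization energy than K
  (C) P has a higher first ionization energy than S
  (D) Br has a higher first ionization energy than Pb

The general trend: first ionization energy increases across a period and decreases down a group.
(A) He (period 1, group 18) vs Tl (period 6, group 13): the stated order agrees with the simple trend.
(B) Ar (period 3, group 18) vs K (period 4, group 1): the stated order agrees with the simple trend.
(C) P (period 3, group 15) vs S (period 3, group 16): the stated order contradicts the simple trend.
(D) Br (period 4, group 17) vs Pb (period 6, group 14): the stated order agrees with the simple trend.
The exception is (C): S (3p⁴) ionizes more easily than half-filled P (3p³) because the paired 3p electron in S is pushed out by e⁻–e⁻ repulsion.

(C)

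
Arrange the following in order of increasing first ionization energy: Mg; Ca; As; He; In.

He is in period 1, group 18; Mg is in period 3, group 2; Ca is in period 4, group 2; As is in period 4, group 15; In is in period 5, group 13.
Across a period the outer electron is held more tightly (higher IE₁); down a group it sits in a higher shell, more shielded, and comes off more easily.
Neither a single period nor a single group — weigh both effects.
Ca > In: period and group pull opposite ways; the down-group shift dominates (590 vs 558 kJ/mol).
Mg > Ca: they share group 2; the group trend gives Mg the larger value.
As > Mg: the two effects oppose for this pair; the across-period effect wins (947 vs 738 kJ/mol).
He > As: both effects reinforce here, so He is clearly the higher of the two.
Approximate values (kJ/mol): He 2372, Mg 738, Ca 590, As 947, In 558.
So from lowest to highest: In < Ca < Mg < As < He.

In, Ca, Mg, As, He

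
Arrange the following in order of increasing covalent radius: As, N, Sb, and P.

N < P < As < Sb

N is in period 2, group 15; P is in period 3, group 15; As is in period 4, group 15; Sb is in period 5, group 15.
Across a period the added protons contract the valence shell; down a group each new principal shell makes the atom larger.
All are in group 15, so atomic radius increases down the group.
So from smallest to largest: N < P < As < Sb.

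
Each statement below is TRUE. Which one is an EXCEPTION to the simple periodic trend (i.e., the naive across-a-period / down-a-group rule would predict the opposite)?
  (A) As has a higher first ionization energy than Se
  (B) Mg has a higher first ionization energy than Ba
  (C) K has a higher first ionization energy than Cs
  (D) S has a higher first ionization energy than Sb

The general trend: first ionization energy increases across a period and decreases down a group.
(A) As (period 4, group 15) vs Se (period 4, group 16): the stated order contradicts the simple trend.
(B) Mg (period 3, group 2) vs Ba (period 6, group 2): the stated order agrees with the simple trend.
(C) K (period 4, group 1) vs Cs (period 6, group 1): the stated order agrees with the simple trend.
(D) S (period 3, group 16) vs Sb (period 5, group 15): the stated order agrees with the simple trend.
The exception is (A): Se (4p⁴) ionizes more easily than half-filled As (4p³).

(A)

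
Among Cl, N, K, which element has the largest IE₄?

The fourth ionization energy removes an electron from the +3 ion. For each element: Cl³⁺ still has 4 valence electrons; N³⁺ still has 2 valence electrons; K³⁺ is already 2 electrons into the core.
Usually core removal costs more than valence removal, but here the competition is close: a tightly held n=2 valence electron can cost more to remove than an n=3 core electron, so the actual values have to decide it.
Valence configurations: Cl³⁺ [Ne]3s²3p², N³⁺ [He]2s².
Tabulated IE_4 (kJ/mol): Cl 5159, N 7475, K 5877.
Hence IE_4: Cl < K < N.

N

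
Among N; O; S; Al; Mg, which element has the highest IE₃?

Mg

Consider each +2 ion: N²⁺ still has 3 valence electrons; O²⁺ still has 4 valence electrons; S²⁺ still has 4 valence electrons; Al²⁺ still has 1 valence electron; Mg²⁺ is the bare [Ne] core.
Pulling an electron out of a noble-gas core costs far more than removing a remaining valence electron, so Mg sits at the high end of IE_3.
Valence configurations: N²⁺ [He]2s²2p¹, O²⁺ [He]2s²2p², S²⁺ [Ne]3s²3p², Al²⁺ [Ne]3s¹.
The numbers (kJ/mol): N 4578, O 5300, S 3357, Al 2745, Mg 7733.
Overall IE_3 order: Al < S < N < O < Mg.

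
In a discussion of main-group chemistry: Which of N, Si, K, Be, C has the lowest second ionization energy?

Consider each +1 ion: N⁺ still has 4 valence electrons; Si⁺ still has 3 valence electrons; K⁺ is the bare [Ar] core; Be⁺ still has 1 valence electron; C⁺ still has 3 valence electrons.
Core electrons are held far more tightly than valence electrons, so K tops the IE_2 order.
Valence configurations: N⁺ [He]2s²2p², Si⁺ [Ne]3s²3p¹, Be⁺ [He]2s¹, C⁺ [He]2s²2p¹.
Tabulated IE_2 (kJ/mol): N 2856, Si 1577, K 3052, Be 1757, C 2353.
Overall IE_2 order: Si < Be < C < N < K.

Si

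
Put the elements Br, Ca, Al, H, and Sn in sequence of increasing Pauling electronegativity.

Ca < Al < Sn < H < Br

H is in period 1, group 1; Al is in period 3, group 13; Ca is in period 4, group 2; Br is in period 4, group 17; Sn is in period 5, group 14.
Smaller atoms with higher effective nuclear charge are more electronegative.
Here both period and group differ, so the two effects have to be weighed against each other.
Al > Ca: relative to Ca, both the across-period and down-group shifts push Al's electronegativity up.
Sn > Al: the two effects oppose for this pair; the across-period effect wins (1.96 vs 1.61).
H > Sn: period and group pull opposite ways; the down-group shift dominates (2.20 vs 1.96).
Br > H: the two effects oppose for this pair; the across-period effect wins (2.96 vs 2.20).
Approximate values (Pauling): H 2.20, Al 1.61, Ca 1.00, Br 2.96, Sn 1.96.
So from lowest to highest: Ca < Al < Sn < H < Br.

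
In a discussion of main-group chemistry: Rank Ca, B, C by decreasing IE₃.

Ca, C, B

The third ionization energy removes an electron from the +2 ion. For each element: Ca²⁺ is the bare [Ar] core; B²⁺ still has 1 valence electron; C²⁺ still has 2 valence electrons.
Breaking into a closed-shell core is much more expensive than removing a leftover valence electron — Ca has the largest IE_3 here.
Valence configurations: B²⁺ [He]2s¹, C²⁺ [He]2s².
Approximate IE_3 values (kJ/mol): Ca 4912, B 3660, C 4620.
So the third ionization energies run B < C < Ca.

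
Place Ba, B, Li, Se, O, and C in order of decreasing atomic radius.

Ba > Li > Se > B > C > O

Across a period the added protons contract the valence shell; down a group each new principal shell makes the atom larger.
These span different periods and groups, so the two trends combine.
C > O: C lies to the left of O in period 2, so the across-period effect alone puts C larger.
B > C: B lies to the left of C in period 2, so the across-period effect alone puts B larger.
Se > B: period and group pull opposite ways; the down-group shift dominates (116 vs 85 pm).
Li > Se: the two effects oppose for this pair; the across-period effect wins (133 vs 116 pm).
Ba > Li: period and group pull opposite ways; the down-group shift dominates (196 vs 133 pm).
For reference (pm): Li 133, B 85, C 75, O 63, Se 116, Ba 196.
So from largest to smallest: Ba > Li > Se > B > C > O.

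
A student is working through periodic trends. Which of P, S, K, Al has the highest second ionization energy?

K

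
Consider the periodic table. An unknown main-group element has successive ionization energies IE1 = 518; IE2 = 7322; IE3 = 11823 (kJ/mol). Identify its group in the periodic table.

Group 1

Look for the largest jump between consecutive ionization energies: IE2/IE1 ≈ 14.1, far larger than any earlier ratio.
That jump marks the point where a core electron is being removed. So the atom has 1 valence electron.
A main-group element with 1 valence electron is in group 1.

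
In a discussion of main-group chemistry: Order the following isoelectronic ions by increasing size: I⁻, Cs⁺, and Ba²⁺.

All of these have 54 electrons, so size is governed by nuclear charge alone: the more protons, the stronger the pull on the same electron cloud, and the smaller the ion.
Nuclear charges: Ba²⁺ (Z=56), Cs⁺ (Z=55), I⁻ (Z=53).
Smallest to largest: Ba²⁺ < Cs⁺ < I⁻.

Ba²⁺, Cs⁺, I⁻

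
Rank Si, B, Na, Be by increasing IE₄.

Si < Na < Be < B

Consider each +3 ion: Si³⁺ still has 1 valence electron; B³⁺ is the bare [He] core; Na³⁺ is already 2 electrons into the core; Be³⁺ is already 1 electron into the core.
Breaking into a closed-shell core is much more expensive than removing a leftover valence electron — Na, Be and B have the largest IE_4 here.
Tabulated IE_4 (kJ/mol): Si 4356, B 25026, Na 9543, Be 21007.
Putting it together, IE_4: Si < Na < Be < B.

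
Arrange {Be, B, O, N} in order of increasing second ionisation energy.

Be < B < N < O

IE_2 is the cost of taking one more electron from the +1 cation: Be⁺ still has 1 valence electron; B⁺ still has 2 valence electrons; O⁺ still has 5 valence electrons; N⁺ still has 4 valence electrons.
All are still removing valence electrons, so compare the +1 ions as you would atoms: IE_2 generally rises across a period (higher Z_eff) and falls down a group (larger shell), subject to the usual subshell exceptions.
Valence configurations: Be⁺ [He]2s¹, B⁺ [He]2s², O⁺ [He]2s²2p³, N⁺ [He]2s²2p².
The numbers (kJ/mol): Be 1757, B 2427, O 3388, N 2856.
Hence IE_2: Be < B < N < O.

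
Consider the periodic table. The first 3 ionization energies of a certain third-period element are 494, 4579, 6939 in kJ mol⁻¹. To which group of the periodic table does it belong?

Look for the largest jump between consecutive ionization energies: IE2/IE1 ≈ 9.3, far larger than any earlier ratio.
That jump marks the point where a core electron is being removed. So the atom has 1 valence electron.
A main-group element with 1 valence electron is in group 1.

Group 1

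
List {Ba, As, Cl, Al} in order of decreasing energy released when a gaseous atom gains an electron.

Al is in period 3, group 13; Cl is in period 3, group 17; As is in period 4, group 15; Ba is in period 6, group 2.
Electron affinity generally becomes more exothermic across a period toward the halogens and less exothermic down a group.
Neither a single period nor a single group — weigh both effects.
Al > Ba: both effects reinforce here, so Al is clearly the higher of the two.
As > Al: the two effects oppose for this pair; the across-period effect wins (78 vs 42 kJ/mol).
Cl > As: both effects reinforce here, so Cl is clearly the higher of the two.
Approximate values (kJ/mol): Al 42, Cl 349, As 78, Ba 14.
So from highest to lowest: Cl > As > Al > Ba.

Cl, As, Al, Ba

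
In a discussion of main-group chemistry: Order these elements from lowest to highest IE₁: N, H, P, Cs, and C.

H is in period 1, group 1; C is in period 2, group 14; N is in period 2, group 15; P is in period 3, group 15; Cs is in period 6, group 1.
Removing the outermost electron gets harder across a period and easier down a group.
These span different periods and groups, so the two trends combine.
P > Cs: relative to Cs, both the across-period and down-group shifts push P's first ionization energy up.
C > P: the two effects oppose for this pair; the down-group effect wins (1086 vs 1012 kJ/mol).
H > C: period and group pull opposite ways; the down-group shift dominates (1312 vs 1086 kJ/mol).
N > H: the two effects oppose for this pair; the across-period effect wins (1402 vs 1312 kJ/mol).
Tabulated first ionization energy (kJ/mol): H 1312, C 1086, N 1402, P 1012, Cs 376.
So from lowest to highest: Cs < P < C < H < N.

Cs < P < C < H < N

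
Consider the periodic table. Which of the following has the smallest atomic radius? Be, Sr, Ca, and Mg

Be

Be is in period 2, group 2; Mg is in period 3, group 2; Ca is in period 4, group 2; Sr is in period 5, group 2.
Radius decreases left→right (rising Z_eff, same n) and increases top→bottom (higher n).
All are in group 2, so atomic radius increases down the group.
The smallest atomic radius among these belongs to Be.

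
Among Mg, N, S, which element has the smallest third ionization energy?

After 2 electrons have been removed, what remains? Mg²⁺ is the bare [Ne] core; N²⁺ still has 3 valence electrons; S²⁺ still has 4 valence electrons.
Breaking into a closed-shell core is much more expensive than removing a leftover valence electron — Mg has the largest IE_3 here.
Valence configurations: N²⁺ [He]2s²2p¹, S²⁺ [Ne]3s²3p².
The numbers (kJ/mol): Mg 7733, N 4578, S 3357.
Putting it together, IE_3: S < N < Mg.

S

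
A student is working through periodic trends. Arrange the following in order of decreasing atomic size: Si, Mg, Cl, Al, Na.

Na > Mg > Al > Si > Cl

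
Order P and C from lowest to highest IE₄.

After 3 electrons have been removed, what remains? P³⁺ still has 2 valence electrons; C³⁺ still has 1 valence electron.
All are still removing valence electrons, so compare the +3 ions as you would atoms: IE_4 generally rises across a period (higher Z_eff) and falls down a group (larger shell), subject to the usual subshell exceptions.
Valence configurations: P³⁺ [Ne]3s², C³⁺ [He]2s¹.
Tabulated IE_4 (kJ/mol): P 4964, C 6223.
Hence IE_4: P < C.

P < C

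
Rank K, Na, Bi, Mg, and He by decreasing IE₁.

He is in period 1, group 18; Na is in period 3, group 1; Mg is in period 3, group 2; K is in period 4, group 1; Bi is in period 6, group 15.
First ionization energy rises across a period (greater Z_eff holds electrons more tightly) and falls down a group (valence electrons are farther from the nucleus).
Neither a single period nor a single group — weigh both effects.
Na > K: Na sits above K in group 1, so the down-group effect alone puts Na higher.
Bi > Na: the two effects oppose for this pair; the across-period effect wins (703 vs 496 kJ/mol).
Mg > Bi: period and group pull opposite ways; the down-group shift dominates (738 vs 703 kJ/mol).
He > Mg: both effects reinforce here, so He is clearly the higher of the two.
Approximate values (kJ/mol): He 2372, Na 496, Mg 738, K 419, Bi 703.
So from highest to lowest: He > Mg > Bi > Na > K.

He, Mg, Bi, Na, K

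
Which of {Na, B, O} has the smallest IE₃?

B

After 2 electrons have been removed, what remains? Na²⁺ is already 1 electron into the core; B²⁺ still has 1 valence electron; O²⁺ still has 4 valence electrons.
Pulling an electron out of a noble-gas core costs far more than removing a remaining valence electron, so Na sits at the high end of IE_3.
Valence configurations: B²⁺ [He]2s¹, O²⁺ [He]2s²2p².
Approximate IE_3 values (kJ/mol): Na 6910, B 3660, O 5300.
Overall IE_3 order: B < O < Na.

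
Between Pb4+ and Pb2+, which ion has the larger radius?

Pb2+

Both ions have Z = 82 protons, but Pb4+ has lost more electrons, so its remaining electrons feel a larger effective nuclear charge per electron and are pulled in more tightly.
Higher positive charge → smaller ion, so Pb2+ > Pb4+.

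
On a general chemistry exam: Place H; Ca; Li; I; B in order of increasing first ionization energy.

Li < Ca < B < I < H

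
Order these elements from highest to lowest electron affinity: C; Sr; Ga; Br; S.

Br > S > C > Ga > Sr

EA tends to increase across a period and decrease down a group, though the pattern is less regular than for IE or radius.
Here both period and group differ, so the two effects have to be weighed against each other.
Ga > Sr: both effects reinforce here, so Ga is clearly the higher of the two.
C > Ga: both effects reinforce here, so C is clearly the higher of the two.
S > C: the two effects oppose for this pair; the across-period effect wins (200 vs 122 kJ/mol).
Br > S: period and group pull opposite ways; the across-period shift dominates (325 vs 200 kJ/mol).
Tabulated electron affinity (kJ/mol): C 122, S 200, Ga 29, Br 325, Sr 5.
So from highest to lowest: Br > S > C > Ga > Sr.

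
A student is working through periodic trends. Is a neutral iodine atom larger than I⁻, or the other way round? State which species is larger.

I⁻

Forming I⁻ adds 1 electron to I. More electron–electron repulsion in the same shell, with unchanged nuclear charge, lets the cloud expand.
An anion is larger than its parent atom: I⁻ > I.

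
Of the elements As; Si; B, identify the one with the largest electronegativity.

B is in period 2, group 13; Si is in period 3, group 14; As is in period 4, group 15.
Smaller atoms with higher effective nuclear charge are more electronegative.
These sit on a diagonal, where the across-period and down-group effects partly cancel.
B > Si: period and group pull opposite ways; the down-group shift dominates (2.04 vs 1.90).
As > B: the two effects oppose for this pair; the across-period effect wins (2.18 vs 2.04).
Approximate values (Pauling): B 2.04, Si 1.90, As 2.18.
The largest electronegativity among these belongs to As.

As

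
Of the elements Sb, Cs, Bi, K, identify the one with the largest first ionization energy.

Sb

K is in period 4, group 1; Sb is in period 5, group 15; Cs is in period 6, group 1; Bi is in period 6, group 15.
IE₁ increases left→right with effective nuclear charge and decreases top→bottom as the valence shell moves farther out.
These span different periods and groups, so the two trends combine.
K > Cs: they share group 1; the group trend gives K the larger value.
Bi > K: the two effects oppose for this pair; the across-period effect wins (703 vs 419 kJ/mol).
Sb > Bi: Sb sits above Bi in group 15, so the down-group effect alone puts Sb higher.
Tabulated first ionization energy (kJ/mol): K 419, Sb 831, Cs 376, Bi 703.
The largest first ionization energy among these belongs to Sb.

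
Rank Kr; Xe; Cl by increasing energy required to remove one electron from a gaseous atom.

Across a period the outer electron is held more tightly (higher IE₁); down a group it sits in a higher shell, more shielded, and comes off more easily.
These span different periods and groups, so the two trends combine.
Cl > Xe: the two effects oppose for this pair; the down-group effect wins (1251 vs 1170 kJ/mol).
Kr > Cl: the two effects oppose for this pair; the across-period effect wins (1351 vs 1251 kJ/mol).
For reference (kJ/mol): Cl 1251, Kr 1351, Xe 1170.
So from lowest to highest: Xe < Cl < Kr.

Xe < Cl < Kr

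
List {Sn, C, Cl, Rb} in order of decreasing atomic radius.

C is in period 2, group 14; Cl is in period 3, group 17; Rb is in period 5, group 1; Sn is in period 5, group 14.
Radius decreases left→right (rising Z_eff, same n) and increases top→bottom (higher n).
Here both period and group differ, so the two effects have to be weighed against each other.
Cl > C: period and group pull opposite ways; the down-group shift dominates (99 vs 75 pm).
Sn > Cl: both effects reinforce here, so Sn is clearly the larger of the two.
Rb > Sn: both are in period 5; the period trend gives Rb the larger value.
For reference (pm): C 75, Cl 99, Rb 210, Sn 140.
So from largest to smallest: Rb > Sn > Cl > C.

Rb > Sn > Cl > C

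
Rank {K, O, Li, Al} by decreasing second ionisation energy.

Li > O > K > Al

Consider each +1 ion: K⁺ is the bare [Ar] core; O⁺ still has 5 valence electrons; Li⁺ is the bare [He] core; Al⁺ still has 2 valence electrons.
Usually core removal costs more than valence removal, but here the competition is close: a tightly held n=2 valence electron can cost more to remove than an n=3 core electron, so the actual values have to decide it.
Valence configurations: O⁺ [He]2s²2p³, Al⁺ [Ne]3s².
The numbers (kJ/mol): K 3052, O 3388, Li 7298, Al 1817.
Hence IE_2: Al < K < O < Li.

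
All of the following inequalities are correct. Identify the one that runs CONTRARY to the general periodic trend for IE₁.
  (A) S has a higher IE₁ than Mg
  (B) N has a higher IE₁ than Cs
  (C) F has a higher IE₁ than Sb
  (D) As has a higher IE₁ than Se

(D)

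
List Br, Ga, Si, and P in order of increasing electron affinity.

Si is in period 3, group 14; P is in period 3, group 15; Ga is in period 4, group 13; Br is in period 4, group 17.
Adding an electron releases more energy for atoms nearer the top right (short of the noble gases).
Neither a single period nor a single group — weigh both effects.
P > Ga: both effects reinforce here, so P is clearly the higher of the two.
Si > P: this pair runs against the simple trend — see the exception note.
Br > Si: the two effects oppose for this pair; the across-period effect wins (325 vs 134 kJ/mol).
Note the exception: Si has a higher electron affinity than P, contrary to the simple trend — adding an electron to P's half-filled 3p³ is unfavourable, so Si (3p²) has the more exothermic EA.
For reference (kJ/mol): Si 134, P 72, Ga 29, Br 325.
So from lowest to highest: Ga < P < Si < Br.

Ga < P < Si < Br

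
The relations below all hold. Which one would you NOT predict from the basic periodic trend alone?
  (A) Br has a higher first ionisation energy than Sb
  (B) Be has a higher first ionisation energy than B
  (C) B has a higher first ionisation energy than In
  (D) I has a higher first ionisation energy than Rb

(B)

The general trend: first ionisation energy increases across a period and decreases down a group.
(A) Br (period 4, group 17) vs Sb (period 5, group 15): the stated order agrees with the simple trend.
(B) Be (period 2, group 2) vs B (period 2, group 13): the stated order contradicts the simple trend.
(C) B (period 2, group 13) vs In (period 5, group 13): the stated order agrees with the simple trend.
(D) I (period 5, group 17) vs Rb (period 5, group 1): the stated order agrees with the simple trend.
The exception is (B): removing B's lone 2p electron is easier than breaking Be's filled 2s².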